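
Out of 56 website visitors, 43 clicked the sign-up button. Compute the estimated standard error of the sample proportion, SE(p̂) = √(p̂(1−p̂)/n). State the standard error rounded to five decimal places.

SE = 0.05642

The sample proportion is 43/56 = 0.76786.
p̂(1−p̂) = 0.76786·0.23214 = 0.178251.
SE = √(0.178251/56) = √0.003183054 = 0.05642.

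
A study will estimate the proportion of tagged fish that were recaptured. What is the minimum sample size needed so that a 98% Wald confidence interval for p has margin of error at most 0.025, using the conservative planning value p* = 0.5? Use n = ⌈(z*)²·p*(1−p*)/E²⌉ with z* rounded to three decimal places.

z* = 2.326 at the 98% level.
p*(1−p*) = 0.2500.
(z*)²·p*(1−p*)/E² = 5.410276·0.2500/0.000625 = 2164.110.
⌈2164.110⌉ = 2165.

n = 2165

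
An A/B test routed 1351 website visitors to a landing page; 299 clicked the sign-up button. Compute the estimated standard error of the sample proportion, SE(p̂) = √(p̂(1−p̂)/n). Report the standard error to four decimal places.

SE = 0.0113

Sample proportion p̂ = 299/1351 = 0.22132.
p̂(1−p̂) = 0.22132·0.77868 = 0.172337.
Dividing by n and taking the root: √0.000127563 = 0.0113.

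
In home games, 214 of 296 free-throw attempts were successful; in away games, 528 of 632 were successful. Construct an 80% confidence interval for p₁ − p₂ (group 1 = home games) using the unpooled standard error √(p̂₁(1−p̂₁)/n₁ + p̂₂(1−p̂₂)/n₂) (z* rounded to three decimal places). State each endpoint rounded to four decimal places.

(-0.1508, -0.0741)

p̂₁ = 0.72297, p̂₂ = 0.83544, so the observed difference is -0.11247.
Unpooled SE = √(p̂₁(1−p̂₁)/n₁ + p̂₂(1−p̂₂)/n₂) = √(0.000676632 + 0.000217528) = 0.029903.
For 80% confidence, z* = 1.282. Margin = 1.282·0.029903 = 0.03834.
So the interval runs from -0.1508 to -0.0741.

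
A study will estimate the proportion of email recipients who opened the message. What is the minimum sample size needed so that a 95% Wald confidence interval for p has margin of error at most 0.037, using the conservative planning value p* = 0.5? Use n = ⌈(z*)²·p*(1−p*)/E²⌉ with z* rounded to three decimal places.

n = 702

z* = 1.960 at the 95% level.
p*(1−p*) = 0.50·0.50 = 0.2500.
(z*)²·p*(1−p*)/E² = 3.841600·0.2500/0.001369 = 701.534.
Rounding up, n = 702.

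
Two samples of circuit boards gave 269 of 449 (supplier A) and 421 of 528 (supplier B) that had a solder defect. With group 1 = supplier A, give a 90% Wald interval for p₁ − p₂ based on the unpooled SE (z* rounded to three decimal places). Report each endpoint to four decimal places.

p̂₁ = 0.59911, p̂₂ = 0.79735, so the observed difference is -0.19824.
SE = √(0.000534916 + 0.000306030) = √0.000840946 = 0.028999.
For 90% confidence, z* = 1.645. Margin = 1.645·0.028999 = 0.04770.
So the interval runs from -0.2459 to -0.1505.

(-0.2459, -0.1505)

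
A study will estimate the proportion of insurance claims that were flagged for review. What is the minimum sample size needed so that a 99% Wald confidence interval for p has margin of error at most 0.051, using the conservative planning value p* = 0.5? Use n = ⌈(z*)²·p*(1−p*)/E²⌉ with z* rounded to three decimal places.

n = 638

The 99% critical value is z* = 2.576.
p*(1−p*) = 0.50·0.50 = 0.2500.
(z*)²·p*(1−p*)/E² = 6.635776·0.2500/0.002601 = 637.810.
Rounding up, n = 638.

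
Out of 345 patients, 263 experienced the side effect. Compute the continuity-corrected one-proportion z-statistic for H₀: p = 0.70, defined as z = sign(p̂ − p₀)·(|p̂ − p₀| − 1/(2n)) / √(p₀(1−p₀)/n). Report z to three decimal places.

The sample proportion is 263/345 = 0.76232. p̂ − p₀ = 0.062319.
Continuity correction 1/(2n) = 1/690 = 0.001449.
Corrected numerator: |0.062319| − 0.001449 = 0.060870.
Under H₀, SE = √(p₀(1−p₀)/n) = √(0.70·0.30/345) = √0.000608696 = 0.024672.
z = (+)0.060870/0.024672 = 2.467.

z = 2.467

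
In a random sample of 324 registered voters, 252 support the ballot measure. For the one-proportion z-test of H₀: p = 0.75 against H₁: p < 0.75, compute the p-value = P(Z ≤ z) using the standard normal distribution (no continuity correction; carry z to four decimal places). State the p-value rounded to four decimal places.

Sample proportion p̂ = 252/324 = 0.77778.
Under H₀, SE = √(p₀(1−p₀)/n) = √(0.75·0.25/324) = √0.000578704 = 0.024056.
Test statistic (full precision, shown to 4 dp): z = (252/324 − 0.75)/SE₀ ≈ 1.1547.
From the standard normal, P(Z ≤ z) = 0.8759.

p-value = 0.8759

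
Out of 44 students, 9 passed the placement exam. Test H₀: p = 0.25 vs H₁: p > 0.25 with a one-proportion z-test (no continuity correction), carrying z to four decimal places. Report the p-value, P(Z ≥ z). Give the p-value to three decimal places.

p-value = 0.757

The sample proportion is 9/44 = 0.20455.
Under H₀, SE = √(p₀(1−p₀)/n) = √(0.25·0.75/44) = √0.004261364 = 0.065279.
Test statistic (full precision, shown to 4 dp): z = (9/44 − 0.25)/SE₀ ≈ -0.6963.
p-value = P(Z ≥ z) with z = -0.6963 → 0.757.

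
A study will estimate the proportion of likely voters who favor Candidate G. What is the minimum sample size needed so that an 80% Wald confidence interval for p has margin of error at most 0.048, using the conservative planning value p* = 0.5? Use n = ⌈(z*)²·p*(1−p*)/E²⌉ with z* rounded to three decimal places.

n = 179

The 80% critical value is z* = 1.282.
p*(1−p*) = 0.50·0.50 = 0.2500.
Required n before rounding: 1.643524 × 0.2500 / 0.048² = 178.334.
⌈178.334⌉ = 179.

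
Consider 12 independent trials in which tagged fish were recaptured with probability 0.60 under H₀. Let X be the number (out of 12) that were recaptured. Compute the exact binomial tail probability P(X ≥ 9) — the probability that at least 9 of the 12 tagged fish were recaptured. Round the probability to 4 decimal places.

X ~ Binomial(n=12, p=0.60).
P(X ≥ 9) = C(12,9)·0.60^9·0.40^3 + C(12,10)·0.60^10·0.40^2 + C(12,11)·0.60^11·0.40^1 + C(12,12)·0.60^12·0.40^0.
= 0.141894 + 0.063852 + 0.017414 + 0.002177 = 0.2253.

P = 0.2253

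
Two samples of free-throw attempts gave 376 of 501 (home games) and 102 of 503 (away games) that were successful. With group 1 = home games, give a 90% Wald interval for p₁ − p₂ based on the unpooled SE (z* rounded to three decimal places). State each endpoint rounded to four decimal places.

(0.5043, 0.5911)

p̂₁ = 376/501 = 0.75050, p̂₂ = 102/503 = 0.20278; p̂₁ − p̂₂ = 0.54772.
SE = √(0.000373753 + 0.000321396) = √0.000695149 = 0.026366.
The 90% critical value is z* = 1.645. Margin of error = 0.04337.
CI: 0.54772 ± 0.04337 = (0.5043, 0.5911).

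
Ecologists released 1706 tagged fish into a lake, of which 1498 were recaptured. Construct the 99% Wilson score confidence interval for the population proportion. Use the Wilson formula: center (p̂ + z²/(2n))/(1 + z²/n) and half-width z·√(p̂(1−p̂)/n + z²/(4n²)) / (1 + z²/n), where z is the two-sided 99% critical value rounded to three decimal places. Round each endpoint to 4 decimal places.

Here p̂ = 1498/1706 = 0.87808 and z = 2.576 (z² = 6.635776).
1 + z²/n = 1.003890.
Center = (0.87808 + 0.001945)/1.003890 = 0.87661.
Radicand: p̂(1−p̂)/n + z²/(4n²) = 0.000062754 + 0.000000570 = 0.000063324.
Half-width = z·√(radicand)/denom = 2.576·0.007958/1.003890 = 0.02042.
Interval: 0.87661 ± 0.02042 → (0.8562, 0.8970).

(0.8562, 0.8970)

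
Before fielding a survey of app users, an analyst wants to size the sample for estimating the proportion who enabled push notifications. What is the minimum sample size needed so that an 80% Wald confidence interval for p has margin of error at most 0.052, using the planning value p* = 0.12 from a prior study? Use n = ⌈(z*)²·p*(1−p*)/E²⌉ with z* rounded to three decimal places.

For 80% confidence, z* = 1.282.
p*(1−p*) = 0.12·0.88 = 0.1056.
(z*)²·p*(1−p*)/E² = 1.643524·0.1056/0.002704 = 64.185.
Rounding up, n = 65.

n = 65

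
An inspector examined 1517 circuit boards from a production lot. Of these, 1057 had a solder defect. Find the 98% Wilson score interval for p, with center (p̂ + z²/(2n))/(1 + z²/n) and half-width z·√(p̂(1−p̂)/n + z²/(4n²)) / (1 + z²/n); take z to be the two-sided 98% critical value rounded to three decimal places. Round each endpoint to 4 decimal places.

(0.6687, 0.7235)

Here p̂ = 1057/1517 = 0.69677 and z = 2.326 (z² = 5.410276).
1 + z²/n = 1.003566.
Adjusted center: (0.69677 + z²/(2n))/1.003566 = 0.69607.
Radicand: p̂(1−p̂)/n + z²/(4n²) = 0.000139276 + 0.000000588 = 0.000139864.
Half-width = 2.326·√0.000139864/1.003566 = 0.02741.
So the interval runs from 0.6687 to 0.7235.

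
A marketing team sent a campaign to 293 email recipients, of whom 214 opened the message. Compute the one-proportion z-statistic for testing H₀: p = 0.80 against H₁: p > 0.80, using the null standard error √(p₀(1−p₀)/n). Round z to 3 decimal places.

The sample proportion is 214/293 = 0.73038.
SE₀ = √(0.80·0.20/293) = 0.023368.
z = (p̂ − p₀)/SE = (0.73038 − 0.80)/0.023368 = -2.979.

z = -2.979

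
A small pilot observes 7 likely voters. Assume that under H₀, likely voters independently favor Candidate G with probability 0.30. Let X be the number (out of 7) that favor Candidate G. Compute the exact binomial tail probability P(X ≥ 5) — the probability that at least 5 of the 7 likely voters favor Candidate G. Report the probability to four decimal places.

P = 0.0288

X ~ Binomial(n=7, p=0.30).
P(X ≥ 5) = C(7,5)·0.30^5·0.70^2 + C(7,6)·0.30^6·0.70^1 + C(7,7)·0.30^7·0.70^0.
= 0.025005 + 0.003572 + 0.000219 = 0.0288.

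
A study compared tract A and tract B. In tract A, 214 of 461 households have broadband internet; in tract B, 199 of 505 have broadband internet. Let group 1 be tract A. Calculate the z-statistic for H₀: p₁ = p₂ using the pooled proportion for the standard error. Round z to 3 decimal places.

Sample proportions: p̂₁ = 214/461 = 0.46421 and p̂₂ = 199/505 = 0.39406.
Pooled p̂ = (214+199)/(461+505) = 413/966 = 0.42754.
Pooled SE = √[0.2447490·0.00414940] ≈ 0.031868.
z = 0.07015/0.031868 = 2.201.

z = 2.201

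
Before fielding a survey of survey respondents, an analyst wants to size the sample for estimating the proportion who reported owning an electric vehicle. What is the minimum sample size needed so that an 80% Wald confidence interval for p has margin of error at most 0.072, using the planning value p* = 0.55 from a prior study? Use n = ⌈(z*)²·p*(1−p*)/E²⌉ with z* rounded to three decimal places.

z* = 1.282 at the 80% level.
p*(1−p*) = 0.2475.
Required n before rounding: 1.643524 × 0.2475 / 0.072² = 78.467.
⌈78.467⌉ = 79.

n = 79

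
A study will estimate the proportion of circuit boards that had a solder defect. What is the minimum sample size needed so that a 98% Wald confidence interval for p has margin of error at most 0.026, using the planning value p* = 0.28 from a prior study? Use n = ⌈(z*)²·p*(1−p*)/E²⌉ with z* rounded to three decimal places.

n = 1614

z* = 2.326 at the 98% level.
p*(1−p*) = 0.28·0.72 = 0.2016.
(z*)²·p*(1−p*)/E² = 5.410276·0.2016/0.000676 = 1613.479.
Rounding up, n = 1614.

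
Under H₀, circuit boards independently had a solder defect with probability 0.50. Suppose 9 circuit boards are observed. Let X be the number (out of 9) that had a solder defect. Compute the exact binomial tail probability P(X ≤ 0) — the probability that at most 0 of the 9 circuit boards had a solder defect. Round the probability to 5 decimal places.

X ~ Binomial(n=9, p=0.50).
P(X ≤ 0) = C(9,0)·0.50^0·0.50^9.
= 0.001953 = 0.00195.

P = 0.00195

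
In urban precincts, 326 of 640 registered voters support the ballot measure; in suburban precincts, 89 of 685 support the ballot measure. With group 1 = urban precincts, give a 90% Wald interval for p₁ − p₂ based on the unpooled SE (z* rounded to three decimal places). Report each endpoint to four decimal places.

(0.3407, 0.4182)

p̂₁ = 326/640 = 0.50938, p̂₂ = 89/685 = 0.12993; p̂₁ − p̂₂ = 0.37945.
Unpooled SE = √(p̂₁(1−p̂₁)/n₁ + p̂₂(1−p̂₂)/n₂) = √(0.000390488 + 0.000165031) = 0.023569.
For 90% confidence, z* = 1.645. Margin of error = 0.03877.
Interval: 0.37945 ± 0.03877 → (0.3407, 0.4182).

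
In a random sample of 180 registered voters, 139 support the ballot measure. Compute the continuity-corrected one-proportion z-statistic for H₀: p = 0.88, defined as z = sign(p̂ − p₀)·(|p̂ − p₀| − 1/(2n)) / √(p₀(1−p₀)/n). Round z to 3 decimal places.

z = -4.335

Sample proportion p̂ = 139/180 = 0.77222. p̂ − p₀ = -0.107778.
Continuity correction 1/(2n) = 1/360 = 0.002778.
Corrected numerator: |-0.107778| − 0.002778 = 0.105000.
SE₀ = √(0.88·0.12/180) = 0.024221.
z = (−)0.105000/0.024221 = -4.335.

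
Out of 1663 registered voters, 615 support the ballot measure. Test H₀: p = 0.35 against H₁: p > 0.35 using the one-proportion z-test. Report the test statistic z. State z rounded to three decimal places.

z = 1.694

With x = 615 successes in n = 1663, p̂ = 0.36981.
Null standard error: √(0.35·0.65/1663) = √0.000136801 = 0.011696.
Test statistic: z = 0.01981/0.011696 = 1.694.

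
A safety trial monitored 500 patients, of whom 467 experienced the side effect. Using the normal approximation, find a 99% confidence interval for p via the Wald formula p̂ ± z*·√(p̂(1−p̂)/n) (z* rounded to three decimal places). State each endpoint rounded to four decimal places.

(0.9054, 0.9626)

With x = 467 successes in n = 500, p̂ = 0.93400.
SE = √(p̂(1−p̂)/n) = √(0.061644/500) = 0.011104.
The 99% critical value is z* = 2.576.
Margin = 2.576·0.011104 = 0.02860.
Interval: 0.93400 ± 0.02860 → (0.9054, 0.9626).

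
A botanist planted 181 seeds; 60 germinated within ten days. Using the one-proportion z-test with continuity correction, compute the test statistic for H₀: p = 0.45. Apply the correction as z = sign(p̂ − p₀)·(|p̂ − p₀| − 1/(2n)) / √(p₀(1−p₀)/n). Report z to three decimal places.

z = -3.130

The sample proportion is 60/181 = 0.33149. p̂ − p₀ = -0.118508.
Continuity correction 1/(2n) = 1/362 = 0.002762.
Corrected numerator: |-0.118508| − 0.002762 = 0.115746.
Null standard error: √(0.45·0.55/181) = √0.001367403 = 0.036978.
z = (−)0.115746/0.036978 = -3.130.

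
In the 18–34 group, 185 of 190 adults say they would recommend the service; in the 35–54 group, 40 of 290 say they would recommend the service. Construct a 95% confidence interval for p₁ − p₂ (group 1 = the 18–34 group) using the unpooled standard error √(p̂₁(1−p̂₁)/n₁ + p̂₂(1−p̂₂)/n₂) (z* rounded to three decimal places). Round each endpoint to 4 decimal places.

p̂₁ = 0.97368, p̂₂ = 0.13793, so the observed difference is 0.83575.
SE = √(0.000134859 + 0.000410021) = √0.000544880 = 0.023343.
For 95% confidence, z* = 1.960. Margin of error = 0.04575.
So the interval runs from 0.7900 to 0.8815.

(0.7900, 0.8815)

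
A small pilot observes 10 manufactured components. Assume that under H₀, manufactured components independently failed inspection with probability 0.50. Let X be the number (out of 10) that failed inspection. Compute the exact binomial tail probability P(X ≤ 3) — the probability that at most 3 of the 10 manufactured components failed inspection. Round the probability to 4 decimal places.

X is binomial with n = 10 and p = 0.50.
P(X ≤ 3) = C(10,0)·0.50^0·0.50^10 + C(10,1)·0.50^1·0.50^9 + C(10,2)·0.50^2·0.50^8 + C(10,3)·0.50^3·0.50^7.
= 0.000977 + 0.009766 + 0.043945 + 0.117188 = 0.1719.

P = 0.1719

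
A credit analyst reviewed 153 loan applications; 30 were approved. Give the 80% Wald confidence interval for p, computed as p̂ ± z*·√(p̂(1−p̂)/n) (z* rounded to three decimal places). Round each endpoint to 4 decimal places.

p̂ = 30/153 = 0.19608.
SE(p̂) = √(0.19608·0.80392/153) = 0.032098.
z* = 1.282 at the 80% level.
Margin = 1.282·0.032098 = 0.04115.
CI: 0.19608 ± 0.04115 = (0.1549, 0.2372).

(0.1549, 0.2372)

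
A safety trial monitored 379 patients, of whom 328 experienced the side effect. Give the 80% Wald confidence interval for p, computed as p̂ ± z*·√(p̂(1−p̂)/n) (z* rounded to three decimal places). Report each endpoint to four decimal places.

(0.8430, 0.8879)

p̂ = 328/379 = 0.86544.
Standard error of p̂: √(0.116457/379) = √0.000307274 = 0.017529.
For 80% confidence, z* = 1.282.
Margin of error: 1.282 × 0.017529 = 0.02247.
CI: 0.86544 ± 0.02247 = (0.8430, 0.8879).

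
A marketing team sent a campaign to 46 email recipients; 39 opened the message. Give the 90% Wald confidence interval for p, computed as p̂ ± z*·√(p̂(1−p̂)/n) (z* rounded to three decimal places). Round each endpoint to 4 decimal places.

(0.7607, 0.9349)

With x = 39 successes in n = 46, p̂ = 0.84783.
SE = √(p̂(1−p̂)/n) = √(0.129017/46) = 0.052960.
For 90% confidence, z* = 1.645.
Margin of error: 1.645 × 0.052960 = 0.08712.
So the interval runs from 0.7607 to 0.9349.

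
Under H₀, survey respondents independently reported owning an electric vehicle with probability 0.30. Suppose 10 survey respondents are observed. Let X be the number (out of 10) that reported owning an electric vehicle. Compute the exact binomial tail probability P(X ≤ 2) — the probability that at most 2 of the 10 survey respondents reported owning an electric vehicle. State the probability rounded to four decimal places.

P = 0.3828

X ~ Binomial(n=10, p=0.30).
P(X ≤ 2) = C(10,0)·0.30^0·0.70^10 + C(10,1)·0.30^1·0.70^9 + C(10,2)·0.30^2·0.70^8.
= 0.028248 + 0.121061 + 0.233474 = 0.3828.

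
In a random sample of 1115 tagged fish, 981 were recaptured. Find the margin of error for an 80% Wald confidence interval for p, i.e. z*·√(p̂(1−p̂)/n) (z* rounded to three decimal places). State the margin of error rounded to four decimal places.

The sample proportion is 981/1115 = 0.87982.
SE = √(p̂(1−p̂)/n) = √(0.105736/1115) = 0.009738.
For 80% confidence, z* = 1.282.
ME = 1.282·0.009738 = 0.0125.

ME = 0.0125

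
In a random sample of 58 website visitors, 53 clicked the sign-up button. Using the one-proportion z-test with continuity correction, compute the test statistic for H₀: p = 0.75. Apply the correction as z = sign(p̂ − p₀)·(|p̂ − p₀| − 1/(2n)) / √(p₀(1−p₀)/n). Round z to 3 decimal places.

z = 2.729

p̂ = 53/58 = 0.91379. p̂ − p₀ = 0.163793.
1/(2n) = 0.008621.
Corrected numerator: |0.163793| − 0.008621 = 0.155172.
Null standard error: √(0.75·0.25/58) = √0.003232759 = 0.056857.
z = +0.155172/0.056857 = 2.729.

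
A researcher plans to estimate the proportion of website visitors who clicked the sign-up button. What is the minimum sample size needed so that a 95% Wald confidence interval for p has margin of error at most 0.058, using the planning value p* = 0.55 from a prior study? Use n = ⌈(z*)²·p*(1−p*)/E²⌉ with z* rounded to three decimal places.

For 95% confidence, z* = 1.960.
p*(1−p*) = 0.55·0.45 = 0.2475.
Required n before rounding: 3.841600 × 0.2475 / 0.058² = 282.639.
Rounding up, n = 283.

n = 283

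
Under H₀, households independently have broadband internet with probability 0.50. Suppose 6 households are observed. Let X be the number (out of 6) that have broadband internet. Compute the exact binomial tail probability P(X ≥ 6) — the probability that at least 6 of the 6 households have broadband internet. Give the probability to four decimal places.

P = 0.0156

X is binomial with n = 6 and p = 0.50.
P(X ≥ 6) = C(6,6)·0.50^6·0.50^0.
= 0.015625 = 0.0156.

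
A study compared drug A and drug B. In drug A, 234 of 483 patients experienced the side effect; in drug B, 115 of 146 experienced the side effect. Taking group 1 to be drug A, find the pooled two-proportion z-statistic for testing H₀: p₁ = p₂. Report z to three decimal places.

Sample proportions: p̂₁ = 234/483 = 0.48447 and p̂₂ = 115/146 = 0.78767.
Pooled p̂ = (234+115)/(483+146) = 349/629 = 0.55485.
SE = √[p̂(1−p̂)(1/n₁+1/n₂)] = √[0.55485·0.44515·(1/483+1/146)] ≈ 0.046937.
z = (p̂₁ − p̂₂)/SE = (0.48447 − 0.78767)/0.046937 = -0.30320/0.046937 = -6.460.

z = -6.460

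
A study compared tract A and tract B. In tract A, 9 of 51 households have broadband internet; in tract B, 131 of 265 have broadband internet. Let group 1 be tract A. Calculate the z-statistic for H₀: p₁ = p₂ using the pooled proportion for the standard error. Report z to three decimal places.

z = -4.185

Sample proportions: p̂₁ = 9/51 = 0.17647 and p̂₂ = 131/265 = 0.49434.
Pooling: p̂ = 140/316 = 0.44304.
Pooled SE = √[0.2467553·0.02338143] ≈ 0.075957.
z = (p̂₁ − p̂₂)/SE = (0.17647 − 0.49434)/0.075957 = -0.31787/0.075957 = -4.185.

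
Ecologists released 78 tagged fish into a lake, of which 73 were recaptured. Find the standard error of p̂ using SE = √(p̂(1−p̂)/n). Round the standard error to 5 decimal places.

p̂ = 73/78 = 0.93590.
p̂(1−p̂) = 0.93590·0.06410 = 0.059991.
Dividing by n and taking the root: √0.000769115 = 0.02773.

SE = 0.02773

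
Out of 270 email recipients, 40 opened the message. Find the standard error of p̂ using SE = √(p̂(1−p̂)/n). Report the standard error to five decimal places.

With x = 40 successes in n = 270, p̂ = 0.14815.
p̂(1−p̂) = 0.14815·0.85185 = 0.126202.
SE = √(0.126202/270) = 0.02162.

SE = 0.02162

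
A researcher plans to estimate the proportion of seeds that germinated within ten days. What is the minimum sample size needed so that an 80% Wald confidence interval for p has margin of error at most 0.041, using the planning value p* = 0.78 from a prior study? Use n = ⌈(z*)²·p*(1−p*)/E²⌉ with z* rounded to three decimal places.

The 80% critical value is z* = 1.282.
p*(1−p*) = 0.1716.
(z*)²·p*(1−p*)/E² = 1.643524·0.1716/0.001681 = 167.774.
Rounding up, n = 168.

n = 168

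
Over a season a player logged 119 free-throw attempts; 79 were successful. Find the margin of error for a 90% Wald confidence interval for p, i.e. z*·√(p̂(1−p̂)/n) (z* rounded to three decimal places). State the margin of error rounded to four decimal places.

p̂ = 79/119 = 0.66387.
Standard error of p̂: √(0.223148/119) = √0.001875194 = 0.043304.
The 90% critical value is z* = 1.645.
Margin of error = z*·SE = 1.645 × 0.043304 = 0.0712.

ME = 0.0712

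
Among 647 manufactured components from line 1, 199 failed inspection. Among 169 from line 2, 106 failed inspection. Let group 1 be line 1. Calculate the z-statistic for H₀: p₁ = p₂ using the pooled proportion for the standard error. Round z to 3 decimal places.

p̂₁ = 199/647 = 0.30757, p̂₂ = 106/169 = 0.62722.
Pooled p̂ = (199+106)/(647+169) = 305/816 = 0.37377.
SE = √[p̂(1−p̂)(1/n₁+1/n₂)] = √[0.37377·0.62623·(1/647+1/169)] ≈ 0.041795.
z = (p̂₁ − p̂₂)/SE = (0.30757 − 0.62722)/0.041795 = -0.31965/0.041795 = -7.648.

z = -7.648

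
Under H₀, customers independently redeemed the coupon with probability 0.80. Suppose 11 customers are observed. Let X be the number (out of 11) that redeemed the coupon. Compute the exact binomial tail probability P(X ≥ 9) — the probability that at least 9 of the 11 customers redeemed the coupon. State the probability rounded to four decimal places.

P = 0.6174

X is binomial with n = 11 and p = 0.80.
P(X ≥ 9) = C(11,9)·0.80^9·0.20^2 + C(11,10)·0.80^10·0.20^1 + C(11,11)·0.80^11·0.20^0.
= 0.295279 + 0.236223 + 0.085899 = 0.6174.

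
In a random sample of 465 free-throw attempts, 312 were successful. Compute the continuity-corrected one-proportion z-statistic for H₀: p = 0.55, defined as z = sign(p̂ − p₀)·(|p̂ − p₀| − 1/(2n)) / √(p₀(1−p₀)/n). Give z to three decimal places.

Sample proportion p̂ = 312/465 = 0.67097. p̂ − p₀ = 0.120968.
1/(2n) = 0.001075.
Corrected numerator: |0.120968| − 0.001075 = 0.119893.
Under H₀, SE = √(p₀(1−p₀)/n) = √(0.55·0.45/465) = √0.000532258 = 0.023071.
z = (+)0.119893/0.023071 = 5.197.

z = 5.197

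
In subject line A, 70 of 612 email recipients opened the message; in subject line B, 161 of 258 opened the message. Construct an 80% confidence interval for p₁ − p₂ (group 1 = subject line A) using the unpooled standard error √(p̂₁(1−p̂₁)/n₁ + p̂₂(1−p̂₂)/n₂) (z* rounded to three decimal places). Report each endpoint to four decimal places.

(-0.5517, -0.4676)

p̂₁ = 0.11438, p̂₂ = 0.62403, so the observed difference is -0.50965.
SE = √(0.000165517 + 0.000909366) = √0.001074883 = 0.032785.
The 80% critical value is z* = 1.282. Margin = 1.282·0.032785 = 0.04203.
CI: -0.50965 ± 0.04203 = (-0.5517, -0.4676).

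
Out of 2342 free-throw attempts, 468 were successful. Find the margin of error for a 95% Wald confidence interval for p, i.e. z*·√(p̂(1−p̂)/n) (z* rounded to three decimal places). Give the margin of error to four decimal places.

p̂ = 468/2342 = 0.19983.
SE = √(p̂(1−p̂)/n) = √(0.159897/2342) = 0.008263.
For 95% confidence, z* = 1.960.
Margin of error = z*·SE = 1.960 × 0.008263 = 0.0162.

ME = 0.0162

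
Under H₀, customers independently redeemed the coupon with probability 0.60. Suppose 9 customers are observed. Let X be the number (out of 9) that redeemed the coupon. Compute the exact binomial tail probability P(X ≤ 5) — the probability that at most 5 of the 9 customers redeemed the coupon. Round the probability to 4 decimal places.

X ~ Binomial(n=9, p=0.60).
P(X ≤ 5) = Σ_{j=0}^{5} C(9,j)·0.60^j·0.40^{9−j}.
= 0.000262 + 0.003539 + 0.021234 + 0.074318 + 0.167215 + 0.250823 = 0.5174.

P = 0.5174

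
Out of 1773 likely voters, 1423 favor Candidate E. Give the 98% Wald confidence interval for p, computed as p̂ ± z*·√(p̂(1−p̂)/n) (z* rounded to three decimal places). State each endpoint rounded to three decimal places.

With x = 1423 successes in n = 1773, p̂ = 0.80259.
Standard error of p̂: √(0.158437/1773) = √0.000089361 = 0.009453.
The 98% critical value is z* = 2.326.
Margin = 2.326·0.009453 = 0.02199.
Interval: 0.80259 ± 0.02199 → (0.781, 0.825).

(0.781, 0.825)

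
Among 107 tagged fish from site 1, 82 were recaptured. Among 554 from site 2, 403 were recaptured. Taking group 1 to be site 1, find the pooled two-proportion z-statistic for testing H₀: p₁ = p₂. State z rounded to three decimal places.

z = 0.834

Sample proportions: p̂₁ = 82/107 = 0.76636 and p̂₂ = 403/554 = 0.72744.
Pooling: p̂ = 485/661 = 0.73374.
Pooled SE = √[0.1953671·0.01115085] ≈ 0.046675.
z = (p̂₁ − p̂₂)/SE = (0.76636 − 0.72744)/0.046675 = 0.03892/0.046675 = 0.834.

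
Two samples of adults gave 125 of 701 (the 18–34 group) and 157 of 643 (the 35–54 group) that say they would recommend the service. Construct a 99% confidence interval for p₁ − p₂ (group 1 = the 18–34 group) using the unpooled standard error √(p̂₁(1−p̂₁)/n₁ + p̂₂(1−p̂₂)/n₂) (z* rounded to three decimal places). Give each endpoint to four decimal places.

(-0.1232, -0.0085)

p̂₁ = 125/701 = 0.17832, p̂₂ = 157/643 = 0.24417; p̂₁ − p̂₂ = -0.06585.
Unpooled SE = √(p̂₁(1−p̂₁)/n₁ + p̂₂(1−p̂₂)/n₂) = √(0.000209015 + 0.000287014) = 0.022272.
z* = 2.576 at the 99% level. Margin = 2.576·0.022272 = 0.05737.
So the interval runs from -0.1232 to -0.0085.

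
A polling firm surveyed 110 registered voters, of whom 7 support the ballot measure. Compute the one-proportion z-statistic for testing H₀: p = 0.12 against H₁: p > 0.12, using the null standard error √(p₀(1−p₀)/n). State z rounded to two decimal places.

Sample proportion p̂ = 7/110 = 0.06364.
SE₀ = √(0.12·0.88/110) = 0.030984.
z = (p̂ − p₀)/SE = (0.06364 − 0.12)/0.030984 = -1.82.

z = -1.82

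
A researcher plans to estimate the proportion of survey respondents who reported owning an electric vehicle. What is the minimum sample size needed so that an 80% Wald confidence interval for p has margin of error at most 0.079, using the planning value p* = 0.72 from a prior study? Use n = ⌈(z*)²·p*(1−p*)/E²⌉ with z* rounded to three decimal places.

n = 54

The 80% critical value is z* = 1.282.
p*(1−p*) = 0.2016.
(z*)²·p*(1−p*)/E² = 1.643524·0.2016/0.006241 = 53.090.
Rounding up, n = 54.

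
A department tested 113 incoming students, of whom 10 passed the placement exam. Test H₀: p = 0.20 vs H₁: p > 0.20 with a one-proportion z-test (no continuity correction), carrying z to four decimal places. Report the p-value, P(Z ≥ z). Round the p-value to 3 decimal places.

p-value = 0.998

Sample proportion p̂ = 10/113 = 0.08850.
SE₀ = √(0.20·0.80/113) = 0.037629.
z = (p̂ − p₀)/SE = (10/113 − 0.20)/0.037629 ≈ -2.9633.
p-value = P(Z ≥ z) with z = -2.9633 → 0.998.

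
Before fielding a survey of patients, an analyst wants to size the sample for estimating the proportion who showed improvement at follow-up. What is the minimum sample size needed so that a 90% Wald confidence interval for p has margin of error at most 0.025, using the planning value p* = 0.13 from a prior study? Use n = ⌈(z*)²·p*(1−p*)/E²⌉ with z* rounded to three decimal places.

n = 490

The 90% critical value is z* = 1.645.
p*(1−p*) = 0.13·0.87 = 0.1131.
Required n before rounding: 2.706025 × 0.1131 / 0.025² = 489.682.
⌈489.682⌉ = 490.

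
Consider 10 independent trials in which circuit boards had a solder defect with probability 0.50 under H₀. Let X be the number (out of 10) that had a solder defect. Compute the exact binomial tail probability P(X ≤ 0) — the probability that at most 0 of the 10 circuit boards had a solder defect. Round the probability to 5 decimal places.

X ~ Binomial(n=10, p=0.50).
P(X ≤ 0) = C(10,0)·0.50^0·0.50^10.
= 0.000977 = 0.00098.

P = 0.00098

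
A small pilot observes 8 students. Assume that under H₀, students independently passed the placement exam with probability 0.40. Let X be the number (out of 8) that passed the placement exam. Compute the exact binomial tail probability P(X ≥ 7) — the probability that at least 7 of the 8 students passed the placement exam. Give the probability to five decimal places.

X is binomial with n = 8 and p = 0.40.
P(X ≥ 7) = C(8,7)·0.40^7·0.60^1 + C(8,8)·0.40^8·0.60^0.
= 0.007864 + 0.000655 = 0.00852.

P = 0.00852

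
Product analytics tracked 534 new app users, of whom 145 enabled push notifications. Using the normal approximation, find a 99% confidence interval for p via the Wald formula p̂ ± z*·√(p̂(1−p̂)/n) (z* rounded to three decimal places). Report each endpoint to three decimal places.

p̂ = 145/534 = 0.27154.
Standard error of p̂: √(0.197804/534) = √0.000370419 = 0.019246.
z* = 2.576 at the 99% level.
Margin = 2.576·0.019246 = 0.04958.
CI: 0.27154 ± 0.04958 = (0.222, 0.321).

(0.222, 0.321)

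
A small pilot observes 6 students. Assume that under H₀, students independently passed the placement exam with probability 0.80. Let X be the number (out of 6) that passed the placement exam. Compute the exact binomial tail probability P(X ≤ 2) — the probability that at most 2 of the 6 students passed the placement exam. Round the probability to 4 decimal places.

X is binomial with n = 6 and p = 0.80.
P(X ≤ 2) = C(6,0)·0.80^0·0.20^6 + C(6,1)·0.80^1·0.20^5 + C(6,2)·0.80^2·0.20^4.
= 0.000064 + 0.001536 + 0.015360 = 0.0170.

P = 0.0170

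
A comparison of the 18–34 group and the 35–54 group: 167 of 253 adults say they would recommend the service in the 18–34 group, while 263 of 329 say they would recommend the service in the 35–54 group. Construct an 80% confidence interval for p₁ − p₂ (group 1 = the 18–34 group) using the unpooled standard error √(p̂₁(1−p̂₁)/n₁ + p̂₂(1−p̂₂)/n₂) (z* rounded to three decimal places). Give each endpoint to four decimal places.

(-0.1868, -0.0918)

p̂₁ = 167/253 = 0.66008, p̂₂ = 263/329 = 0.79939; p̂₁ − p̂₂ = -0.13931.
SE = √(0.000886857 + 0.000487430) = √0.001374287 = 0.037071.
The 80% critical value is z* = 1.282. Margin = 1.282·0.037071 = 0.04753.
Interval: -0.13931 ± 0.04753 → (-0.1868, -0.0918).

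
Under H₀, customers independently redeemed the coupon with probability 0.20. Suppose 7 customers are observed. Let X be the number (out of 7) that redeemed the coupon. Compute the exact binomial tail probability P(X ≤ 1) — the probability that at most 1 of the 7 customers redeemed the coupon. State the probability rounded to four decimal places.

P = 0.5767

X ~ Binomial(n=7, p=0.20).
P(X ≤ 1) = C(7,0)·0.20^0·0.80^7 + C(7,1)·0.20^1·0.80^6.
= 0.209715 + 0.367002 = 0.5767.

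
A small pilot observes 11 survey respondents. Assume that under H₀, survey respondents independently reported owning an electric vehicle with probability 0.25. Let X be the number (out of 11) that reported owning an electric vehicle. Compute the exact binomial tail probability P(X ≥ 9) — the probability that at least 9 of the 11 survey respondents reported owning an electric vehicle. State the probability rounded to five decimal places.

X ~ Binomial(n=11, p=0.25).
P(X ≥ 9) = C(11,9)·0.25^9·0.75^2 + C(11,10)·0.25^10·0.75^1 + C(11,11)·0.25^11·0.75^0.
= 0.000118 + 0.000008 + 0.000000 = 0.00013.

P = 0.00013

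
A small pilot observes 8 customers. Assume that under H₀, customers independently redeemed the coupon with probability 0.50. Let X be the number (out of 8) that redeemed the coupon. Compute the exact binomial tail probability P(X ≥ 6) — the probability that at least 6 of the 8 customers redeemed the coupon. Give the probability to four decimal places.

X ~ Binomial(n=8, p=0.50).
P(X ≥ 6) = C(8,6)·0.50^6·0.50^2 + C(8,7)·0.50^7·0.50^1 + C(8,8)·0.50^8·0.50^0.
= 0.109375 + 0.031250 + 0.003906 = 0.1445.

P = 0.1445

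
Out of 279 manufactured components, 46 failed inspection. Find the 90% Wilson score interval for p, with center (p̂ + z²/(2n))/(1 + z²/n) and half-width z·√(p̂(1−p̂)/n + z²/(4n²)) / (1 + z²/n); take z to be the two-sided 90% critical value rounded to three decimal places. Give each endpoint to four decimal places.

Here p̂ = 46/279 = 0.16487 and z = 1.645 (z² = 2.706025).
1 + z²/n = 1.009699.
Center = (0.16487 + 0.004850)/1.009699 = 0.16809.
Radicand: p̂(1−p̂)/n + z²/(4n²) = 0.000493516 + 0.000008691 = 0.000502207.
Half-width = 1.645·√0.000502207/1.009699 = 0.03651.
CI: 0.16809 ± 0.03651 = (0.1316, 0.2046).

(0.1316, 0.2046)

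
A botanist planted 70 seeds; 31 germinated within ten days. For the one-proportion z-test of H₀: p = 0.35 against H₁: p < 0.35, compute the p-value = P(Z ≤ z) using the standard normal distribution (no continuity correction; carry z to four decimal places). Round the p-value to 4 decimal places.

p-value = 0.9483

Sample proportion p̂ = 31/70 = 0.44286.
SE₀ = √(0.35·0.65/70) = 0.057009.
z = (p̂ − p₀)/SE = (31/70 − 0.35)/0.057009 ≈ 1.6288.
p-value = P(Z ≤ z) with z = 1.6288 → 0.9483.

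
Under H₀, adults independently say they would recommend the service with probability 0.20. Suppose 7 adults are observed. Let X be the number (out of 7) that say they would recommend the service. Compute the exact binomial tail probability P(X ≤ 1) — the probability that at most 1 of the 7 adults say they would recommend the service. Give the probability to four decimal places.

X ~ Binomial(n=7, p=0.20).
P(X ≤ 1) = C(7,0)·0.20^0·0.80^7 + C(7,1)·0.20^1·0.80^6.
= 0.209715 + 0.367002 = 0.5767.

P = 0.5767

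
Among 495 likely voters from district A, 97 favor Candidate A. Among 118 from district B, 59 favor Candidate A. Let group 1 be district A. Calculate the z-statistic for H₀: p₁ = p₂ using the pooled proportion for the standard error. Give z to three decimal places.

z = -6.814

p̂₁ = 97/495 = 0.19596, p̂₂ = 59/118 = 0.50000.
Pooling: p̂ = 156/613 = 0.25449.
SE = √[p̂(1−p̂)(1/n₁+1/n₂)] = √[0.25449·0.74551·(1/495+1/118)] ≈ 0.044622.
z = -0.30404/0.044622 = -6.814.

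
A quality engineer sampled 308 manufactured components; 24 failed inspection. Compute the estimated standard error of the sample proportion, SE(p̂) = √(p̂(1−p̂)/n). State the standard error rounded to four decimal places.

SE = 0.0153

p̂ = 24/308 = 0.07792.
p̂(1−p̂) = 0.07792·0.92208 = 0.071848.
SE = √(0.071848/308) = √0.000233273 = 0.0153.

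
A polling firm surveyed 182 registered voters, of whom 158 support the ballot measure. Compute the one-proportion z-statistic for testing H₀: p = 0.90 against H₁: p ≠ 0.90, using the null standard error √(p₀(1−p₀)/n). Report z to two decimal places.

p̂ = 158/182 = 0.86813.
Null standard error: √(0.90·0.10/182) = √0.000494505 = 0.022237.
z = (0.86813 − 0.90)/0.022237 = -0.03187/0.022237 = -1.43.

z = -1.43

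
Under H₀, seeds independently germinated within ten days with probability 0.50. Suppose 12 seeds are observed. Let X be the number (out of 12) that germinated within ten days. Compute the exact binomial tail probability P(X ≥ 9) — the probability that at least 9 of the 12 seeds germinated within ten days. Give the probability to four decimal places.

P = 0.0730

X ~ Binomial(n=12, p=0.50).
P(X ≥ 9) = C(12,9)·0.50^9·0.50^3 + C(12,10)·0.50^10·0.50^2 + C(12,11)·0.50^11·0.50^1 + C(12,12)·0.50^12·0.50^0.
= 0.053711 + 0.016113 + 0.002930 + 0.000244 = 0.0730.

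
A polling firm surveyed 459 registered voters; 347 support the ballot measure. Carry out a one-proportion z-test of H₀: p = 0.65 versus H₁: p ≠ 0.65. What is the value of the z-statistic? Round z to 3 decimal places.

z = 4.761

The sample proportion is 347/459 = 0.75599.
Under H₀, SE = √(p₀(1−p₀)/n) = √(0.65·0.35/459) = √0.000495643 = 0.022263.
z = (0.75599 − 0.65)/0.022263 = 0.10599/0.022263 = 4.761.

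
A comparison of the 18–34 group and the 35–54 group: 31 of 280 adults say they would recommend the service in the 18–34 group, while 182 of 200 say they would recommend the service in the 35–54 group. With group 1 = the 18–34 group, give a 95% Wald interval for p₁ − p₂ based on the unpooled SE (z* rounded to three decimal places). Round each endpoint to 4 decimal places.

(-0.8534, -0.7452)

p̂₁ = 0.11071, p̂₂ = 0.91000, so the observed difference is -0.79929.
SE = √(0.000351631 + 0.000409500) = √0.000761131 = 0.027589.
For 95% confidence, z* = 1.960. Margin of error = 0.05407.
So the interval runs from -0.8534 to -0.7452.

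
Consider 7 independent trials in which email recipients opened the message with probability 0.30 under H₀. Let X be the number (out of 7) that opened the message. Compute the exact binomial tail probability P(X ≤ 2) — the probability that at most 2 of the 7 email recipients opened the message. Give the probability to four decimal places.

X is binomial with n = 7 and p = 0.30.
P(X ≤ 2) = C(7,0)·0.30^0·0.70^7 + C(7,1)·0.30^1·0.70^6 + C(7,2)·0.30^2·0.70^5.
= 0.082354 + 0.247063 + 0.317652 = 0.6471.

P = 0.6471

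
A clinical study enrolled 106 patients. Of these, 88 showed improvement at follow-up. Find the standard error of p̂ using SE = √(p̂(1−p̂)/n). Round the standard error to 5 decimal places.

The sample proportion is 88/106 = 0.83019.
p̂(1−p̂) = 0.140975.
Dividing by n and taking the root: √0.001329953 = 0.03647.

SE = 0.03647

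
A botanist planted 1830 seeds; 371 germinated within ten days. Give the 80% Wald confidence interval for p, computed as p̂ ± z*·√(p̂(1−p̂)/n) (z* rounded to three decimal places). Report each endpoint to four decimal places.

p̂ = 371/1830 = 0.20273.
Standard error of p̂: √(0.161632/1830) = √0.000088323 = 0.009398.
The 80% critical value is z* = 1.282.
Margin of error: 1.282 × 0.009398 = 0.01205.
Interval: 0.20273 ± 0.01205 → (0.1907, 0.2148).

(0.1907, 0.2148)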